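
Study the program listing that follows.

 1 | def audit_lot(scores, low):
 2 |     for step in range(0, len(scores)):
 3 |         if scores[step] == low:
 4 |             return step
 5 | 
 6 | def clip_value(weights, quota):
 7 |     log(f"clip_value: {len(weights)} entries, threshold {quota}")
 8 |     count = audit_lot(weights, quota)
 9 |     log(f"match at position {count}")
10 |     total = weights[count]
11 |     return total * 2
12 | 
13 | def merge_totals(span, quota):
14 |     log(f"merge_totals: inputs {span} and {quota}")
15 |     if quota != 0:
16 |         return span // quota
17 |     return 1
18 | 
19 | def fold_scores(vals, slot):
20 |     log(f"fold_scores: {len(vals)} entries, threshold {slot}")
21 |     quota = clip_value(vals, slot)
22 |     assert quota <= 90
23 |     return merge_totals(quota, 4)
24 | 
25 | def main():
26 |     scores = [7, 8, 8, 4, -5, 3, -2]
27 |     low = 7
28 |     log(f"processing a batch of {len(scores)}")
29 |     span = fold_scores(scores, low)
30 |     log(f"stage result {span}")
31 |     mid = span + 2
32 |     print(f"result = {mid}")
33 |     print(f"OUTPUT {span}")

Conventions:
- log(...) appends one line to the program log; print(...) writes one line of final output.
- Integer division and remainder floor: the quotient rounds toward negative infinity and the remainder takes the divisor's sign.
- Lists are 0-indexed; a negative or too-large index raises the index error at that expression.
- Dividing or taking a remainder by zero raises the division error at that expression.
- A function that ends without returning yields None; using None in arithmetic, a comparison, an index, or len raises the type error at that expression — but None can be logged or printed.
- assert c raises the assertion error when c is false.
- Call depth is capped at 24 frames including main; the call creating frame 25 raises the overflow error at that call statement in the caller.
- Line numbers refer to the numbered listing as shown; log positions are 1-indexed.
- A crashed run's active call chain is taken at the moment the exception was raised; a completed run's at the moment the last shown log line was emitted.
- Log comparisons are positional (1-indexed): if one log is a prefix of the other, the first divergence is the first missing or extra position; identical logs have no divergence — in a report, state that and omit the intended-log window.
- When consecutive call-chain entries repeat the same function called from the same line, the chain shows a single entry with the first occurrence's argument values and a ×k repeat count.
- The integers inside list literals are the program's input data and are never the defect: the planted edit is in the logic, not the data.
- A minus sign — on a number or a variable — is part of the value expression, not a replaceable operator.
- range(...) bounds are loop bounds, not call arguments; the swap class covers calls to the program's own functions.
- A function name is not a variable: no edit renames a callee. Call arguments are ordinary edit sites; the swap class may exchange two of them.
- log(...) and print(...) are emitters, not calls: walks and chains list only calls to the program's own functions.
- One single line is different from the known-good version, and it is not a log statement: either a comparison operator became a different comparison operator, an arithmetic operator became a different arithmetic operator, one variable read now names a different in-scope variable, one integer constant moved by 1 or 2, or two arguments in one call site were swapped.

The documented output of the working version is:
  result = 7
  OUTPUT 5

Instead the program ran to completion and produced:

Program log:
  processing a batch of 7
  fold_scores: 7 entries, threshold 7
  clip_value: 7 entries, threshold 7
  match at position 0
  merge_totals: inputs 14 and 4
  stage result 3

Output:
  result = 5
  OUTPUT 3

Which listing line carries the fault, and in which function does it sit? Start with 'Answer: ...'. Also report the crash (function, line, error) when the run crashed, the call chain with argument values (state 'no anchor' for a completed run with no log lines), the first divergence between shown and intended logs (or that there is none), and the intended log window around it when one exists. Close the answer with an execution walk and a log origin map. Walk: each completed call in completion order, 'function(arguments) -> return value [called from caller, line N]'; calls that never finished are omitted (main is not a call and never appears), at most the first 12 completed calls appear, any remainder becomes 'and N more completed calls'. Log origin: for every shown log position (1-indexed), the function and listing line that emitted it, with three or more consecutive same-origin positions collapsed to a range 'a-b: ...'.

Answer: the defect is in clip_value at line 11.
The tell: Everything matches until log position 5, which reads 'merge_totals: inputs 14 and 4' in place of 'merge_totals: inputs 21 and 4'.
Call chain: main.
First divergence: position 5; shown 'merge_totals: inputs 14 and 4' vs intended 'merge_totals: inputs 21 and 4'.
Intended log window:
  3: clip_value: 7 entries, threshold 7
  4: match at position 0
  5: merge_totals: inputs 21 and 4
  6: stage result 5
Execution walk:
  audit_lot([7, 8, 8, 4, -5, 3, -2], 7) -> 0  [called from clip_value, line 8]
  clip_value([7, 8, 8, 4, -5, 3, -2], 7) -> 14  [called from fold_scores, line 21]
  merge_totals(14, 4) -> 3  [called from fold_scores, line 23]
  fold_scores([7, 8, 8, 4, -5, 3, -2], 7) -> 3  [called from main, line 29]
Log line origins:
  1: logged in main at line 28
  2: logged in fold_scores at line 20
  3: logged in clip_value at line 7
  4: logged in clip_value at line 9
  5: logged in merge_totals at line 14
  6: logged in main at line 30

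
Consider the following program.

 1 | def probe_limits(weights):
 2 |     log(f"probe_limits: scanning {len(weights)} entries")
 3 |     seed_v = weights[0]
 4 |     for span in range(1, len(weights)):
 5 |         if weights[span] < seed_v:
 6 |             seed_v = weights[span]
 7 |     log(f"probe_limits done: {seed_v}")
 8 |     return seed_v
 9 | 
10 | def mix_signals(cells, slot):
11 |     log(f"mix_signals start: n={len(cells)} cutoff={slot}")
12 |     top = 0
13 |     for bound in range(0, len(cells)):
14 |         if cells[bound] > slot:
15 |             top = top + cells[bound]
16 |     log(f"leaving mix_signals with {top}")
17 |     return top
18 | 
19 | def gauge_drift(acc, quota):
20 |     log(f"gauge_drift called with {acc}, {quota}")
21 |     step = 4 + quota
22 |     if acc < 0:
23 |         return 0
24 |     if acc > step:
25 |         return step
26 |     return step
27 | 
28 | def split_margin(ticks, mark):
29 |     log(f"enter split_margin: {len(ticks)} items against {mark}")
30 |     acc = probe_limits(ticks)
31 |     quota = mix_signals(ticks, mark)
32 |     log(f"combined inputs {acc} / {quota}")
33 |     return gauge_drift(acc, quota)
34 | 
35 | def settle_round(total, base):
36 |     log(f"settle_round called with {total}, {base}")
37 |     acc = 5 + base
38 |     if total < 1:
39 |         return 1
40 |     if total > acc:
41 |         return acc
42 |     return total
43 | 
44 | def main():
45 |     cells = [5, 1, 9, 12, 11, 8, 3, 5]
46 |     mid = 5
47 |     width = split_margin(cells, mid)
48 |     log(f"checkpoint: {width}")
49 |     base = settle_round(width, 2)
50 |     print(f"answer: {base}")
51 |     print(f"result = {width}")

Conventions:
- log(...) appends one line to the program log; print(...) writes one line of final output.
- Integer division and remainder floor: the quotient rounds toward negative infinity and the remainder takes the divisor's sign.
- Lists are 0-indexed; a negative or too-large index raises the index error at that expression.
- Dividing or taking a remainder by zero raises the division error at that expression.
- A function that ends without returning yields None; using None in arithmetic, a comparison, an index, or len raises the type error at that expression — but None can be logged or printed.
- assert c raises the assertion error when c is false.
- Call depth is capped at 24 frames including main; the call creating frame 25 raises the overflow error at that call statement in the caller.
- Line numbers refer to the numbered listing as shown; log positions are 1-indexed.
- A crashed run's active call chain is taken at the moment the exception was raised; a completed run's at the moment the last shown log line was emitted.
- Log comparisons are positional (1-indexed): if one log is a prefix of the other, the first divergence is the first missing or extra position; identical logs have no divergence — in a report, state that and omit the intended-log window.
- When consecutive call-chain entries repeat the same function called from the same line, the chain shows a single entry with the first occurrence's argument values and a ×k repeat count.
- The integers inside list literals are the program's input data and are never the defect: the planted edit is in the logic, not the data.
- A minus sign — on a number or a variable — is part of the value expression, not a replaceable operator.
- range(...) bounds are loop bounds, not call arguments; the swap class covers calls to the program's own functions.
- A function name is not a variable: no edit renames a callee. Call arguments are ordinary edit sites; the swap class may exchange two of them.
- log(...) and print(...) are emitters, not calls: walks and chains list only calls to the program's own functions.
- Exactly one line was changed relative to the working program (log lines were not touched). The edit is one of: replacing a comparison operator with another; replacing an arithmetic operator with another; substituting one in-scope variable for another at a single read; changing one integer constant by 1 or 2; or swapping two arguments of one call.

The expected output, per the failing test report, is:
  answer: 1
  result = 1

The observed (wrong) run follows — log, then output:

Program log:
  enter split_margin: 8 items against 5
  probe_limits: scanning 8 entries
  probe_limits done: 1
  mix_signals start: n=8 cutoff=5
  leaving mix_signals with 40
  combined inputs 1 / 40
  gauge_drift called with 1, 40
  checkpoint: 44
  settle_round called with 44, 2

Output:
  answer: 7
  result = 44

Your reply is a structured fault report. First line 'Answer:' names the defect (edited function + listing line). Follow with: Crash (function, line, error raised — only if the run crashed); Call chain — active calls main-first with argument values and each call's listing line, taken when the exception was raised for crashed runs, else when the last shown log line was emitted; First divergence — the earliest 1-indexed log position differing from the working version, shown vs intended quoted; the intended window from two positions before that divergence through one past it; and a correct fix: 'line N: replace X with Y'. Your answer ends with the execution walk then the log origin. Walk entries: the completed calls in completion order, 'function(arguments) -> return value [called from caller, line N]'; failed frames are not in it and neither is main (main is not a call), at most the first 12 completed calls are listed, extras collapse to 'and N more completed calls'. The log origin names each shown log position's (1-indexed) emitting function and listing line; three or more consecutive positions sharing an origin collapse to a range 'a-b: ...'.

Answer: the defect is in gauge_drift at line 26.
Key observation: Position 8 is the first bad log line: 'checkpoint: 44' should read 'checkpoint: 1'.
Call chain: main -> settle_round(44, 2) (called at line 49).
First divergence: at position 8 the run shows 'checkpoint: 44' where the working version logs 'checkpoint: 1'.
Intended log window:
  6: combined inputs 1 / 40
  7: gauge_drift called with 1, 40
  8: checkpoint: 1
  9: settle_round called with 1, 2
Execution walk:
  probe_limits([5, 1, 9, 12, 11, 8, 3, 5]) -> 1  [called from split_margin, line 30]
  mix_signals([5, 1, 9, 12, 11, 8, 3, 5], 5) -> 40  [called from split_margin, line 31]
  gauge_drift(1, 40) -> 44  [called from split_margin, line 33]
  split_margin([5, 1, 9, 12, 11, 8, 3, 5], 5) -> 44  [called from main, line 47]
  settle_round(44, 2) -> 7  [called from main, line 49]
Log origin:
  1: emitted by split_margin (line 29)
  2: emitted by probe_limits (line 2)
  3: emitted by probe_limits (line 7)
  4: emitted by mix_signals (line 11)
  5: emitted by mix_signals (line 16)
  6: emitted by split_margin (line 32)
  7: emitted by gauge_drift (line 20)
  8: emitted by main (line 48)
  9: emitted by settle_round (line 36)
A correct fix: line 26: replace `step` with `acc`.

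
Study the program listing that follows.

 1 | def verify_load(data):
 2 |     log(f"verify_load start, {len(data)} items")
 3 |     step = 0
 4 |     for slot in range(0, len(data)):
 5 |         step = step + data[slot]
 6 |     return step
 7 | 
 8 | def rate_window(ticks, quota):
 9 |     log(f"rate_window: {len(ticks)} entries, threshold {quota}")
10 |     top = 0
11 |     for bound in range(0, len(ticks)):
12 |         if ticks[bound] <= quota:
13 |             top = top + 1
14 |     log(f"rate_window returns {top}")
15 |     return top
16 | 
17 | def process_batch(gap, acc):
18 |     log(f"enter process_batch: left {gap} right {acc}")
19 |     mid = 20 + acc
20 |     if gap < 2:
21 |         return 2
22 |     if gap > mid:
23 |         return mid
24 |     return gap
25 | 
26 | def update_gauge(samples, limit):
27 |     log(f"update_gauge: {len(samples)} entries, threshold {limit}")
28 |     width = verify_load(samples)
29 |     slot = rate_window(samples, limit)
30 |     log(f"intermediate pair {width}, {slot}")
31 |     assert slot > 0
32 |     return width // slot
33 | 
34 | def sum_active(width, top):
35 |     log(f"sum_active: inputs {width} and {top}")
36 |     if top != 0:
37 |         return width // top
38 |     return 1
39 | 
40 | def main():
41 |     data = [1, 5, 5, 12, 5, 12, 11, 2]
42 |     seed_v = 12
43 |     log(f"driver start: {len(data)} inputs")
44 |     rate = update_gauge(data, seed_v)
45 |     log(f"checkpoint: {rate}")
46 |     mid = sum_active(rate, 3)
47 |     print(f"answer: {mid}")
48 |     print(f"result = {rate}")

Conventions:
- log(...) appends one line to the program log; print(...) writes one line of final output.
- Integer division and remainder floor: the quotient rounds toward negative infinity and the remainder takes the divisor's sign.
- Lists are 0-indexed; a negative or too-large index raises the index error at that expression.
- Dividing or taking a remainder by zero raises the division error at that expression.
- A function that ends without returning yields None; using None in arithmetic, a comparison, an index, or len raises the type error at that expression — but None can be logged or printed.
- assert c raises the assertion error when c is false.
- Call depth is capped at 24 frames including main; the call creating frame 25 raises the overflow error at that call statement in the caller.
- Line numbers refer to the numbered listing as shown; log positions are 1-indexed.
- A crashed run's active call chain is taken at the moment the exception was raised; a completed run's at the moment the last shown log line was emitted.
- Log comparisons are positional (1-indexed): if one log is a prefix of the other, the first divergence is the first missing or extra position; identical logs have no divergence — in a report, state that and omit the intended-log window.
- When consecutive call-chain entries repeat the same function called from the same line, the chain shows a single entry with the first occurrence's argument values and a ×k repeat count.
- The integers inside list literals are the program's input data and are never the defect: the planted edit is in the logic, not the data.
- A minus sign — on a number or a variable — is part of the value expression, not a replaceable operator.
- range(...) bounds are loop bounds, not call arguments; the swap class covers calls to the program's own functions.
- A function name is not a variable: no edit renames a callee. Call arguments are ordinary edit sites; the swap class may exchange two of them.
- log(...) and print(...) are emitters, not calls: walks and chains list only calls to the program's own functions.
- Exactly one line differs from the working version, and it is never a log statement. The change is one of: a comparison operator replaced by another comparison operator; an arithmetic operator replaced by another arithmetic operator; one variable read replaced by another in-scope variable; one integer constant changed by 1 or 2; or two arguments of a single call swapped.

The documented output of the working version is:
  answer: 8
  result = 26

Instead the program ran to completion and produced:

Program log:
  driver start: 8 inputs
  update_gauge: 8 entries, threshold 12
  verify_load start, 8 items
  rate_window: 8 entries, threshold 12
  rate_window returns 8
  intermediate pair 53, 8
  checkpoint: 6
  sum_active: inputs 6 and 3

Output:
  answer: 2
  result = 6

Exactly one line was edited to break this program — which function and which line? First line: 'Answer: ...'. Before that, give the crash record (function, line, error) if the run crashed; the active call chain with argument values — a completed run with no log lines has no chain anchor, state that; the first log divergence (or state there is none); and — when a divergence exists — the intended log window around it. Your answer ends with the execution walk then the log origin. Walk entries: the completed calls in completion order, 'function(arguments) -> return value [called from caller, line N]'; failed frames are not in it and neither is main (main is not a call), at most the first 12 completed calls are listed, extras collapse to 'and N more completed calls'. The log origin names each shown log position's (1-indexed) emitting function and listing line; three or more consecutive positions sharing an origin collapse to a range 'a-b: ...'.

Answer: the defect is in rate_window at line 12.
The tell: Everything matches until log position 5, which reads 'rate_window returns 8' in place of 'rate_window returns 2'.
Call chain: main -> sum_active(6, 3) (called at line 46).
First divergence: position 5; shown 'rate_window returns 8' vs intended 'rate_window returns 2'.
Intended log window:
  3: verify_load start, 8 items
  4: rate_window: 8 entries, threshold 12
  5: rate_window returns 2
  6: intermediate pair 53, 2
Execution walk:
  verify_load([1, 5, 5, 12, 5, 12, 11, 2]) -> 53  [called from update_gauge, line 28]
  rate_window([1, 5, 5, 12, 5, 12, 11, 2], 12) -> 8  [called from update_gauge, line 29]
  update_gauge([1, 5, 5, 12, 5, 12, 11, 2], 12) -> 6  [called from main, line 44]
  sum_active(6, 3) -> 2  [called from main, line 46]
Origin of each log line:
  1: from main, line 43
  2: from update_gauge, line 27
  3: from verify_load, line 2
  4: from rate_window, line 9
  5: from rate_window, line 14
  6: from update_gauge, line 30
  7: from main, line 45
  8: from sum_active, line 35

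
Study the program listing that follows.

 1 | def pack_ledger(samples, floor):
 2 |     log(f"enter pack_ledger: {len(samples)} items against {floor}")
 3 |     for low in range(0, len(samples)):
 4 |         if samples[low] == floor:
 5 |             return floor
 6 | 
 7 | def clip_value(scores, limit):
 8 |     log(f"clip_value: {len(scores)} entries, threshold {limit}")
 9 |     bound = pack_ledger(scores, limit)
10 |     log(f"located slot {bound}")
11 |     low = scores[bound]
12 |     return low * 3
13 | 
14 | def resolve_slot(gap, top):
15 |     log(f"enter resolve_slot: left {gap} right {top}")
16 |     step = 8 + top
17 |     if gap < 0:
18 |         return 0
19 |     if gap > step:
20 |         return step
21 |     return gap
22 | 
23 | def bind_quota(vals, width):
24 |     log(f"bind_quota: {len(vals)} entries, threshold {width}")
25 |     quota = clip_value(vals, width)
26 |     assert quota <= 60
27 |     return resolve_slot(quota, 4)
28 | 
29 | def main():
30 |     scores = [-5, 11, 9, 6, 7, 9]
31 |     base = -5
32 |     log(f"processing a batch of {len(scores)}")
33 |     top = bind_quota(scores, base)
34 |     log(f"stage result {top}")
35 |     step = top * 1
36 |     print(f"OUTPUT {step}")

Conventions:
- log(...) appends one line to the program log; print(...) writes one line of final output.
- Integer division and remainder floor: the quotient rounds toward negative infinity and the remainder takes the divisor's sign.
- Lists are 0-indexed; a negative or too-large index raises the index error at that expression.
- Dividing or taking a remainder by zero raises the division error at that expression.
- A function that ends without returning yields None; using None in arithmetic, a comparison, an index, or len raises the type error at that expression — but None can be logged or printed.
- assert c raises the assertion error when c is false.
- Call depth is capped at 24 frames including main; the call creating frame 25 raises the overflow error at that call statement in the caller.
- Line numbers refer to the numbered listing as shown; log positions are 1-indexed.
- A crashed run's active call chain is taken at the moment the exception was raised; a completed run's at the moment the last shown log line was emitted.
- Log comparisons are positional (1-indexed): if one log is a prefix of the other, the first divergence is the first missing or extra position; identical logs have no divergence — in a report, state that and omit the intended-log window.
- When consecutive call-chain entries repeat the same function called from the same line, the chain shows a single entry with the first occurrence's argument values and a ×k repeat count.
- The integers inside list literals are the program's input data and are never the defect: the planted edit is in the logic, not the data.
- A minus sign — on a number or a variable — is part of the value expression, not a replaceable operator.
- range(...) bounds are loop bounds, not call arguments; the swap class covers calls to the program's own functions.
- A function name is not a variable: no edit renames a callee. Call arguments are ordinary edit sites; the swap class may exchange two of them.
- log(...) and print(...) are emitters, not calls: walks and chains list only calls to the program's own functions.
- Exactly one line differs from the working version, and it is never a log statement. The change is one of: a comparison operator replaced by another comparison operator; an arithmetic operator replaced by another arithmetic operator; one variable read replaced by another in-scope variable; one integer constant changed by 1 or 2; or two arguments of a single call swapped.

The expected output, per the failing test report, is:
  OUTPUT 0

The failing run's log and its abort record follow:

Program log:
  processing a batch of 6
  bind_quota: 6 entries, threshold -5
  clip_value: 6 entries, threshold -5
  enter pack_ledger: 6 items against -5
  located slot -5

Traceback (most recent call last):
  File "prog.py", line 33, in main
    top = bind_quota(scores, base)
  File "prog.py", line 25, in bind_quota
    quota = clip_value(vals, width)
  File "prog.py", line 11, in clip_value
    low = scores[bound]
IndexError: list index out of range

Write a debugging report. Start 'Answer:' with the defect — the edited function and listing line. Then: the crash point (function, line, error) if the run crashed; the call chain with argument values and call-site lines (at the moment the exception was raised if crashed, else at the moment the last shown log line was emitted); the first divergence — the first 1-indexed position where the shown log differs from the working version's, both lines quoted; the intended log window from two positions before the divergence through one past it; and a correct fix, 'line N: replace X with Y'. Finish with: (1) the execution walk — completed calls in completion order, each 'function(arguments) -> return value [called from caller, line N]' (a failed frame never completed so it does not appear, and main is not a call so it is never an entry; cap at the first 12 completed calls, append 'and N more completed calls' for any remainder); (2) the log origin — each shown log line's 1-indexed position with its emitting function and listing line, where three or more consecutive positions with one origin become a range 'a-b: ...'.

Answer: the defect is in pack_ledger at line 5.
The tell: At log position 5 the runs split — shown 'located slot -5', but the working version logs 'located slot 0'.
Crash: clip_value, line 11, IndexError.
Call chain: main -> bind_quota([-5, 11, 9, 6, 7, 9], -5) (called at line 33) -> clip_value([-5, 11, 9, 6, 7, 9], -5) (called at line 25).
First divergence: at position 5 the run shows 'located slot -5' where the working version logs 'located slot 0'.
Intended log window:
  3: clip_value: 6 entries, threshold -5
  4: enter pack_ledger: 6 items against -5
  5: located slot 0
  6: enter resolve_slot: left -15 right 4
Execution walk:
  pack_ledger([-5, 11, 9, 6, 7, 9], -5) -> -5  [called from clip_value, line 9]
Origin of each log line:
  1 — main, line 32
  2 — bind_quota, line 24
  3 — clip_value, line 8
  4 — pack_ledger, line 2
  5 — clip_value, line 10
A correct fix: line 5: replace `floor` with `low`.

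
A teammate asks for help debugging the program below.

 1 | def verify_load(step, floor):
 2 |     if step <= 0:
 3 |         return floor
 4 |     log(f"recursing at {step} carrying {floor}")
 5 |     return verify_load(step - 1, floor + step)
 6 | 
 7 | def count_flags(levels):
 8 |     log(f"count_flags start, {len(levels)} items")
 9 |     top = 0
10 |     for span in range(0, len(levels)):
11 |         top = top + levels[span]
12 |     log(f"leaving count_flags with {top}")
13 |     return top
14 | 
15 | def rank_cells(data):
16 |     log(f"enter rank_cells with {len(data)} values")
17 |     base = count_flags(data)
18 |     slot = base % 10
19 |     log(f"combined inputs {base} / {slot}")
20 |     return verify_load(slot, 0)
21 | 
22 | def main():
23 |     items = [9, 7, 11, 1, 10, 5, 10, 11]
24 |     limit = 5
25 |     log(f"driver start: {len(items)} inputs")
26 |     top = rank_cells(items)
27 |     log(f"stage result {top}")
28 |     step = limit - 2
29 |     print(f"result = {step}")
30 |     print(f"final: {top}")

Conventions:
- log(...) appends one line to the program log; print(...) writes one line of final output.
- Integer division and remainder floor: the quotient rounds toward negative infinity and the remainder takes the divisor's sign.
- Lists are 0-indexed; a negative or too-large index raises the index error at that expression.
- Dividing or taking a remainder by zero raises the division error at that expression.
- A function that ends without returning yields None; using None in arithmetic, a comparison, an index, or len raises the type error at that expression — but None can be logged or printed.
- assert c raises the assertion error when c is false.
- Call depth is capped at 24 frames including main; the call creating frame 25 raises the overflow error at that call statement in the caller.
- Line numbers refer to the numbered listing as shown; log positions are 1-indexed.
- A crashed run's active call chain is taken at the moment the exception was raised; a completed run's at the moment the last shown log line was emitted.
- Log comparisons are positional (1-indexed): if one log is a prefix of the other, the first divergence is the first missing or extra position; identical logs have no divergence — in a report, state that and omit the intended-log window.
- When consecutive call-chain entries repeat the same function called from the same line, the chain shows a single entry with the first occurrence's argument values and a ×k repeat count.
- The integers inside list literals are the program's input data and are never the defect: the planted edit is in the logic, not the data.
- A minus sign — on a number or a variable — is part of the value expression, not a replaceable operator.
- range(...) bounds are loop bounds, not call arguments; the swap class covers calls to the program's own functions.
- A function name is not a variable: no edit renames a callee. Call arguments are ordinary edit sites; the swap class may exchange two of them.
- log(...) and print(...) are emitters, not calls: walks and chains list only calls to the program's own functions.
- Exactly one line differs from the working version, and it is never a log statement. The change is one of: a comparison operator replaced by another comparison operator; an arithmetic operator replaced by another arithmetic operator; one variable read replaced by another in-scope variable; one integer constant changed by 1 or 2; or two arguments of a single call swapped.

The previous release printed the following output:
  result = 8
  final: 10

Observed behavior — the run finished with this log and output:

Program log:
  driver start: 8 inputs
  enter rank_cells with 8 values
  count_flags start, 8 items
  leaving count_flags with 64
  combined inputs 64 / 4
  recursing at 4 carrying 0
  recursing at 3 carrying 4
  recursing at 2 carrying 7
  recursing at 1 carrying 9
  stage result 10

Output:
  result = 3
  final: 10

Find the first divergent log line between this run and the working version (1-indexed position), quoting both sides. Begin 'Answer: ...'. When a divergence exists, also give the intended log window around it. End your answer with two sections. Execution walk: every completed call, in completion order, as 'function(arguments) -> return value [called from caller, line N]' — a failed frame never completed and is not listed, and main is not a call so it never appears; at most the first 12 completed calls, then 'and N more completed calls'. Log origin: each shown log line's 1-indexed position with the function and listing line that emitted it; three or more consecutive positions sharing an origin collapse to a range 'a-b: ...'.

Answer: none (the log streams are identical).
Execution walk:
  count_flags([9, 7, 11, 1, 10, 5, 10, 11]) -> 64  [called from rank_cells, line 17]
  verify_load(0, 10) -> 10  [called from verify_load, line 5]
  verify_load(1, 9) -> 10  [called from verify_load, line 5]
  verify_load(2, 7) -> 10  [called from verify_load, line 5]
  verify_load(3, 4) -> 10  [called from verify_load, line 5]
  verify_load(4, 0) -> 10  [called from rank_cells, line 20]
  rank_cells([9, 7, 11, 1, 10, 5, 10, 11]) -> 10  [called from main, line 26]
Log origins:
  1: emitted by main (line 25)
  2: emitted by rank_cells (line 16)
  3: emitted by count_flags (line 8)
  4: emitted by count_flags (line 12)
  5: emitted by rank_cells (line 19)
  6-9: emitted by verify_load (line 4)
  10: emitted by main (line 27)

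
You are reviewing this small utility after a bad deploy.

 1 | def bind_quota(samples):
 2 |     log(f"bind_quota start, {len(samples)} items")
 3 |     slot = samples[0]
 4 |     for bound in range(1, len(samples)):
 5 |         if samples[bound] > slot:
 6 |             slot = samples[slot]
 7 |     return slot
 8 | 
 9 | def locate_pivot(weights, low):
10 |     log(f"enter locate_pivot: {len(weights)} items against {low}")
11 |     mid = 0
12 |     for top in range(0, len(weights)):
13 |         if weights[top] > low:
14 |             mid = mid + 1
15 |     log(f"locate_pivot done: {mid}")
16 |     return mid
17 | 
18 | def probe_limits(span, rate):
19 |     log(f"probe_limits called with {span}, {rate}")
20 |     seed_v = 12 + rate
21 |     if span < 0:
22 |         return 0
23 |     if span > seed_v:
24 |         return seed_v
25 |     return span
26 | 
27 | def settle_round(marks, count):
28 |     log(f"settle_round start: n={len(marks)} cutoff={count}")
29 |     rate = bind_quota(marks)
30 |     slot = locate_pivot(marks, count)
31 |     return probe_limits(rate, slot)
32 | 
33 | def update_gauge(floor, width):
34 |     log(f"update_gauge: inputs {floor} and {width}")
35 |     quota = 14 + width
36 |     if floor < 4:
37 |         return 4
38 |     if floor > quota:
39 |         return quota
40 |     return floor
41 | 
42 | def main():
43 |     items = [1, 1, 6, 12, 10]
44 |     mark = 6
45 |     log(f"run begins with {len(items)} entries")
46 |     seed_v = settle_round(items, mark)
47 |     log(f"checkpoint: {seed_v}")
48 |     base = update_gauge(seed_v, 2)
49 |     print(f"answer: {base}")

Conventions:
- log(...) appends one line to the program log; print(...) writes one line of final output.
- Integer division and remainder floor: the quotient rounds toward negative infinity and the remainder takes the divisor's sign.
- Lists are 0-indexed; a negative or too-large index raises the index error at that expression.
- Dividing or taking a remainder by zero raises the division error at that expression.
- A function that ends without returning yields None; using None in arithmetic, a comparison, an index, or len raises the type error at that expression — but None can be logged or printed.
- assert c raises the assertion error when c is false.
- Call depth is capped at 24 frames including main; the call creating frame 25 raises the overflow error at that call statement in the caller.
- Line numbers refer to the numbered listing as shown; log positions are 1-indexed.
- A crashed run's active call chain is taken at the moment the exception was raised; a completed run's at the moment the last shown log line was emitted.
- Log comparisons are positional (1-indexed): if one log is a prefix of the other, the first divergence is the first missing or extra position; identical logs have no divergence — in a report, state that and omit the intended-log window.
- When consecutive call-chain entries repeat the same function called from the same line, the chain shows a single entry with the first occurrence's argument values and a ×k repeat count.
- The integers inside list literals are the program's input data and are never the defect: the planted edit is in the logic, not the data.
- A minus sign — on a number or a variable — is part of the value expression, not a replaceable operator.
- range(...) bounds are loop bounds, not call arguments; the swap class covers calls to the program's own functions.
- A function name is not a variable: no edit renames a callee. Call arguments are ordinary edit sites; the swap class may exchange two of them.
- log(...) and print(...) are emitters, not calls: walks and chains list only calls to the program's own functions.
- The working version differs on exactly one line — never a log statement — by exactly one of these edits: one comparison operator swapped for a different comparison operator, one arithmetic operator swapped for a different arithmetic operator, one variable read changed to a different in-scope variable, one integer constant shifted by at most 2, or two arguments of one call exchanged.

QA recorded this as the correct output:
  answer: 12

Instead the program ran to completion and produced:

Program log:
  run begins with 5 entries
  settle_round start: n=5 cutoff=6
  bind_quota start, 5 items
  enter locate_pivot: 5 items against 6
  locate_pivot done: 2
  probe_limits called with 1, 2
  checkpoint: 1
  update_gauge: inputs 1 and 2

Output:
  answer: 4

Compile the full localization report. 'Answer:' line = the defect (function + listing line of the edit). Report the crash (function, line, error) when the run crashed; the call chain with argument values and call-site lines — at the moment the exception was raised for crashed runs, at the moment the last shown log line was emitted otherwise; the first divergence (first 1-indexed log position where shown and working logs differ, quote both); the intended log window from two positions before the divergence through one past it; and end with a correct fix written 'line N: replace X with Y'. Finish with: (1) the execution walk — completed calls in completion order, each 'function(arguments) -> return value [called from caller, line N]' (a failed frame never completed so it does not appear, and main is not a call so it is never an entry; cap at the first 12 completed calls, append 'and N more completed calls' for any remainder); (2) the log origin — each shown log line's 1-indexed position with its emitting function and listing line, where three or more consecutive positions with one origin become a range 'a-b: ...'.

Answer: the defect is in bind_quota at line 6.
Key observation: The log first diverges at position 6: the faulty run prints 'probe_limits called with 1, 2' where the working version prints 'probe_limits called with 12, 2'.
Call chain: main -> update_gauge(1, 2) (called at line 48).
First divergence: position 6 — shown 'probe_limits called with 1, 2', intended 'probe_limits called with 12, 2'.
Intended log window:
  4: enter locate_pivot: 5 items against 6
  5: locate_pivot done: 2
  6: probe_limits called with 12, 2
  7: checkpoint: 12
Execution walk:
  bind_quota([1, 1, 6, 12, 10]) -> 1  [called from settle_round, line 29]
  locate_pivot([1, 1, 6, 12, 10], 6) -> 2  [called from settle_round, line 30]
  probe_limits(1, 2) -> 1  [called from settle_round, line 31]
  settle_round([1, 1, 6, 12, 10], 6) -> 1  [called from main, line 46]
  update_gauge(1, 2) -> 4  [called from main, line 48]
Origin of each log line:
  1: emitted by main (line 45)
  2: emitted by settle_round (line 28)
  3: emitted by bind_quota (line 2)
  4: emitted by locate_pivot (line 10)
  5: emitted by locate_pivot (line 15)
  6: emitted by probe_limits (line 19)
  7: emitted by main (line 47)
  8: emitted by update_gauge (line 34)
A correct fix: line 6: replace `samples[slot]` with `samples[bound]`.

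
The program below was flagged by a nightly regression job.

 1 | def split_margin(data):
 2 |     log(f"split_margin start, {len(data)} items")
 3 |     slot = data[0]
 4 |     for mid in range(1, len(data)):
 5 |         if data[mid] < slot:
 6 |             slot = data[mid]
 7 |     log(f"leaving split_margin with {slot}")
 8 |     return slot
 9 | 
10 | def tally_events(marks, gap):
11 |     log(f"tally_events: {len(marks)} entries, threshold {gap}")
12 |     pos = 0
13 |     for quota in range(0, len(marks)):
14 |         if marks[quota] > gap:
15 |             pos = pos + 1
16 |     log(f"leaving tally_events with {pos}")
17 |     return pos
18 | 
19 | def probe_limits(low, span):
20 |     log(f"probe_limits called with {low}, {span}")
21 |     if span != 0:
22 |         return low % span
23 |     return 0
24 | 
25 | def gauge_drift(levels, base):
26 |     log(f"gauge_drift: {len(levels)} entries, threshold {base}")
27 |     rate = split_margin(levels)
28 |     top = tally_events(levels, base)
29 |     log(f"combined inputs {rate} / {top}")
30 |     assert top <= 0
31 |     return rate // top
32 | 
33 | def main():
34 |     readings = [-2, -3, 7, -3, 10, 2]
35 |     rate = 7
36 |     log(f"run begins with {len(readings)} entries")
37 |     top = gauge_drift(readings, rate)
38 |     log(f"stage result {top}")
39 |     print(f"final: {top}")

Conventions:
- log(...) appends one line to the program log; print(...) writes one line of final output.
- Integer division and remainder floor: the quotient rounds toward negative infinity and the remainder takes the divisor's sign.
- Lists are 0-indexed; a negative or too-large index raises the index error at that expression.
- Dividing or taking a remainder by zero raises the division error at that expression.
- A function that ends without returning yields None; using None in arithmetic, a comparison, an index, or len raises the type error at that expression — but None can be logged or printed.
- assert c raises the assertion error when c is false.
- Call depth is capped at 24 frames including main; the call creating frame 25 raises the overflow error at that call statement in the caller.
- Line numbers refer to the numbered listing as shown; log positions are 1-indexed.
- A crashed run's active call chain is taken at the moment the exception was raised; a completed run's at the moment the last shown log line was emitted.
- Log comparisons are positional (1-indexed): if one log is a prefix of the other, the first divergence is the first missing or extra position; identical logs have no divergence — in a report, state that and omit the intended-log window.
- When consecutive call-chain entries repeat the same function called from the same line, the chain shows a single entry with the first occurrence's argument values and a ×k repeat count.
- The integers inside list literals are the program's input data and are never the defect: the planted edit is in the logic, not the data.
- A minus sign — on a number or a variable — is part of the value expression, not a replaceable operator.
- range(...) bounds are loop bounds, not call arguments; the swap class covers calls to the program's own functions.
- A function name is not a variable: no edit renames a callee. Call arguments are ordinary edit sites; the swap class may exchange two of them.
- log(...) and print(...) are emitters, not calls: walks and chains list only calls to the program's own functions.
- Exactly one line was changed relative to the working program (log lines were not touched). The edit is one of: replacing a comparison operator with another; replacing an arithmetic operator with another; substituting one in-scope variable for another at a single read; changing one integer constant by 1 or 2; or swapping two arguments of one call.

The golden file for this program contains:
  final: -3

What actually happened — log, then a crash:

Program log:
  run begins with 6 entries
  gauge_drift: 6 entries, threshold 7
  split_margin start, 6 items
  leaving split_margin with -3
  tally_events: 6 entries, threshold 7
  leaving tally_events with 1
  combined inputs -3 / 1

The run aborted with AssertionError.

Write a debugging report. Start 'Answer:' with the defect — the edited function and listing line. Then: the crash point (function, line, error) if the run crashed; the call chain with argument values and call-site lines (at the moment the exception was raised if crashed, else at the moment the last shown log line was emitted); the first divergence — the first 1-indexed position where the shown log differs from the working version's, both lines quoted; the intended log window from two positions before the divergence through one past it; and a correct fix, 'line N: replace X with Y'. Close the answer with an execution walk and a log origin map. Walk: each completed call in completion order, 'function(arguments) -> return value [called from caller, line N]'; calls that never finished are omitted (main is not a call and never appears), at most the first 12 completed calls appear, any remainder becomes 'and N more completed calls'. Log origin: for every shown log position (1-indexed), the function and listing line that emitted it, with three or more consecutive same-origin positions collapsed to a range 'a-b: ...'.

Answer: the defect is in gauge_drift at line 30.
Key observation: The faulty run's log stops after 7 lines; the working version's next line would be 'stage result -3'.
Crash: gauge_drift, line 30, AssertionError.
Call chain: main -> gauge_drift([-2, -3, 7, -3, 10, 2], 7) (called at line 37).
First divergence: position 8 — the faulty run's log ends after 7 lines; the working version continues with 'stage result -3'.
Intended log window:
  6: leaving tally_events with 1
  7: combined inputs -3 / 1
  8: stage result -3
Execution walk:
  split_margin([-2, -3, 7, -3, 10, 2]) -> -3  [called from gauge_drift, line 27]
  tally_events([-2, -3, 7, -3, 10, 2], 7) -> 1  [called from gauge_drift, line 28]
Log origins:
  1: emitted by main (line 36)
  2: emitted by gauge_drift (line 26)
  3: emitted by split_margin (line 2)
  4: emitted by split_margin (line 7)
  5: emitted by tally_events (line 11)
  6: emitted by tally_events (line 16)
  7: emitted by gauge_drift (line 29)
A correct fix: line 30: replace `<=` with `>`.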